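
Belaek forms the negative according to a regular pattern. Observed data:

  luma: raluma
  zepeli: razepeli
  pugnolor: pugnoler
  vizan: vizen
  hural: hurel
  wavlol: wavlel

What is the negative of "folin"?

folen

"folin" ends in a consonant. The stems ending in a consonant (pugnolor → pugnoler, vizan → vizen, hural → hurel) change the last vowel to 'e'.
The other pattern: stems ending in a vowel add the prefix ra-.
So folin → folen.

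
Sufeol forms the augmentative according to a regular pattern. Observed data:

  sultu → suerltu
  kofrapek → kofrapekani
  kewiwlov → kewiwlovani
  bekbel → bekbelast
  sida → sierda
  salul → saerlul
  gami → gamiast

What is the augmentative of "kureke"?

kurekeani

salul and bekbel both end in -l yet inflect differently (saerlul, bekbelast), so the final letter is not what conditions the rule; the first letter is.
"kureke" begins with k-. The stems beginning with k- (kewiwlov → kewiwlovani, kofrapek → kofrapekani) add -ani.
The other patterns: stems beginning with s- insert -er- after the first vowel; stems beginning with b- or g- add -ast.
So kureke → kurekeani.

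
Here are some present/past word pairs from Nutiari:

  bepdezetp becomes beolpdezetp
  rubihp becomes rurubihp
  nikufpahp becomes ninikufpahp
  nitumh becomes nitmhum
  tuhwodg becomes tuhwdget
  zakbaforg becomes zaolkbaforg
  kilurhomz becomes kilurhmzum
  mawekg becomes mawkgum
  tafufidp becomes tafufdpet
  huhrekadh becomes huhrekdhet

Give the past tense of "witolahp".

wiwitolahp

"witolahp" has second-to-last letter 'h'. The stems whose second-to-last letter is 'h' (rubihp → rurubihp, nikufpahp → ninikufpahp) repeat the first consonant+vowel as a prefix.
The other patterns: stems whose second-to-last letter is 'd' delete the last vowel and add -et; stems whose second-to-last letter is 'k' or 'm' delete the last vowel and add -um; stems whose second-to-last letter is 'r' or 't' insert -ol- after the first vowel.
So witolahp → wiwitolahp.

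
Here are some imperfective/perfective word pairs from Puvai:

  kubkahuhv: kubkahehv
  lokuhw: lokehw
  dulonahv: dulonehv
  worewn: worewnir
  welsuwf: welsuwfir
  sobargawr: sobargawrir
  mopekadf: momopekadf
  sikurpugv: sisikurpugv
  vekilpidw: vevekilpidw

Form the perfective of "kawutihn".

kawutehn

welsuwf and mopekadf both end in -f yet inflect differently (welsuwfir, momopekadf), so the final letter is not what conditions the rule; the second-to-last letter is.
"kawutihn" has second-to-last letter 'h'. The stems whose second-to-last letter is 'h' (kubkahuhv → kubkahehv, lokuhw → lokehw, dulonahv → dulonehv) change the last vowel to 'e'.
The other patterns: stems whose second-to-last letter is 'w' add -ir; stems whose second-to-last letter is 'd' or 'g' repeat the first consonant+vowel as a prefix.
So kawutihn → kawutehn.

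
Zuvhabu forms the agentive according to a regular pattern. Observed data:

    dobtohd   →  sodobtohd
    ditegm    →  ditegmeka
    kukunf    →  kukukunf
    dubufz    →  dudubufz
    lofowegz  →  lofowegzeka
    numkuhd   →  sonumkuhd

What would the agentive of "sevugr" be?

sevugreka

dubufz and lofowegz both end in -z yet inflect differently (dudubufz, lofowegzeka), so the final letter is not what conditions the rule; the second-to-last letter is.
"sevugr" has second-to-last letter 'g'. The stems whose second-to-last letter is 'g' (ditegm → ditegmeka, lofowegz → lofowegzeka) add -eka.
The other patterns: stems whose second-to-last letter is 'f' or 'n' repeat the first consonant+vowel as a prefix; stems whose second-to-last letter is 'h' add the prefix so-.
So sevugr → sevugreka.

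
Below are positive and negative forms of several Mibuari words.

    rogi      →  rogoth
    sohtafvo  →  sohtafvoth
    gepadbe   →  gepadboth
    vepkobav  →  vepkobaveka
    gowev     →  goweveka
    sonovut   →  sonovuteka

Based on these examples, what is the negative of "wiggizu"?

wiggizoth

"wiggizu" ends in a vowel. The stems ending in a vowel (rogi → rogoth, sohtafvo → sohtafvoth, gepadbe → gepadboth) drop the final letter and add -oth.
So wiggizu → wiggizoth.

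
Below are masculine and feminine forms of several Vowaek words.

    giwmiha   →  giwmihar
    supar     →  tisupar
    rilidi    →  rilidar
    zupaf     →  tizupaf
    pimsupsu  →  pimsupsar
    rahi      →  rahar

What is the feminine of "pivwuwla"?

pivwuwlar

zupaf and giwmiha both have last vowel 'a' yet inflect differently (tizupaf, giwmihar), so the last vowel is not what conditions the rule; whether the stem ends in a vowel or a consonant is.
"pivwuwla" ends in a vowel. The stems ending in a vowel (pimsupsu → pimsupsar, rilidi → rilidar, rahi → rahar) drop the final letter and add -ar.
The other pattern: stems ending in a consonant add the prefix ti-.
So pivwuwla → pivwuwlar.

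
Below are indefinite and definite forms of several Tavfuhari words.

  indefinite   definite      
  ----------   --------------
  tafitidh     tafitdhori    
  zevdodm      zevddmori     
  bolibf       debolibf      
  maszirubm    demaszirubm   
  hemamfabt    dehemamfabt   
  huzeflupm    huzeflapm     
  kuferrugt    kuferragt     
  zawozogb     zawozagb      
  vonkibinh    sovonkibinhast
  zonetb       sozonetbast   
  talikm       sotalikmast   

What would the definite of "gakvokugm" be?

gakvokagm

"gakvokugm" has second-to-last letter 'g'. The stems whose second-to-last letter is 'g' (kuferrugt → kuferragt, zawozogb → zawozagb) change the last vowel to 'a'.
The other patterns: stems whose second-to-last letter is 'd' delete the last vowel and add -ori; stems whose second-to-last letter is 'b' add the prefix de-; stems whose second-to-last letter is 'k', 'n' or 't' add so- … -ast around the stem.
So gakvokugm → gakvokagm.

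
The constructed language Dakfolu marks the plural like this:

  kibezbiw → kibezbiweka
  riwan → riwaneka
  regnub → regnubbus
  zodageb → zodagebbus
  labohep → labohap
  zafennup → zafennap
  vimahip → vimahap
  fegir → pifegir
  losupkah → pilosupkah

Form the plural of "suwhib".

suwhibbus

"suwhib" ends in -b. The stems ending in -b (regnub → regnubbus, zodageb → zodagebbus) double the final consonant and add -us.
The other patterns: stems ending in -n or -w add -eka; stems ending in -p change the last vowel to 'a'; stems ending in -h or -r add the prefix pi-.
So suwhib → suwhibbus.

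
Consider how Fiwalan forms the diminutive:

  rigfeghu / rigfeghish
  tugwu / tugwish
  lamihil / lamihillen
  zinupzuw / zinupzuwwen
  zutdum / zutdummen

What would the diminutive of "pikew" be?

pikewwen

"pikew" ends in a consonant. The stems ending in a consonant (lamihil → lamihillen, zinupzuw → zinupzuwwen, zutdum → zutdummen) double the final consonant and add -en.
So pikew → pikewwen.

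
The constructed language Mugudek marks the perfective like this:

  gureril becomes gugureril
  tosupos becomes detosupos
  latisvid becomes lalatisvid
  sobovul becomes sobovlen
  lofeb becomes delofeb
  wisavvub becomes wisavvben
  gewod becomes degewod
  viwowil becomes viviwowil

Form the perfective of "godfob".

degodfob

"godfob" has last vowel 'o'. The stems whose last vowel is 'o' (tosupos → detosupos, gewod → degewod) add the prefix de-.
The other patterns: stems whose last vowel is 'u' delete the last vowel and add -en; stems whose last vowel is 'i' repeat the first consonant+vowel as a prefix.
So godfob → degodfob.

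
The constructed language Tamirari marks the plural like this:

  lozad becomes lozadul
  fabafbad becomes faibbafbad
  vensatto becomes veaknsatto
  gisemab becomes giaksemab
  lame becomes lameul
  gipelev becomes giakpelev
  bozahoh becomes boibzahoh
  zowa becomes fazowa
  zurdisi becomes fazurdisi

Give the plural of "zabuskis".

lozad and fabafbad both end in -d yet inflect differently (lozadul, faibbafbad), so the final letter is not what conditions the rule; the first letter is.
"zabuskis" begins with z-. The stems beginning with z- (zurdisi → fazurdisi, zowa → fazowa) add the prefix fa-.
So zabuskis → fazabuskis.

fazabuskis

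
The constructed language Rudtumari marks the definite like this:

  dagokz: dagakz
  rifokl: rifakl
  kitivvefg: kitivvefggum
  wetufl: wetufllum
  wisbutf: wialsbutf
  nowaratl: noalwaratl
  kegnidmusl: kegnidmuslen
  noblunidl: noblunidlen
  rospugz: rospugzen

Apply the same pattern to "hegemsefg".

hegemsefggum

rifokl and wetufl both end in -l yet inflect differently (rifakl, wetufllum), so the final letter is not what conditions the rule; the second-to-last letter is.
"hegemsefg" has second-to-last letter 'f'. The stems whose second-to-last letter is 'f' (kitivvefg → kitivvefggum, wetufl → wetufllum) double the final consonant and add -um.
So hegemsefg → hegemsefggum.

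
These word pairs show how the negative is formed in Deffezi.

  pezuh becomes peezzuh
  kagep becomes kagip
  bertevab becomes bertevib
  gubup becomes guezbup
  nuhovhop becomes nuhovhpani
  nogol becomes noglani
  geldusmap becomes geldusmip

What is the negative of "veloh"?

velhani

gubup and nuhovhop both end in -p yet inflect differently (guezbup, nuhovhpani), so the final letter is not what conditions the rule; the last vowel is.
"veloh" has last vowel 'o'. The stems whose last vowel is 'o' (nogol → noglani, nuhovhop → nuhovhpani) delete the last vowel and add -ani.
The other patterns: stems whose last vowel is 'u' insert -ez- after the first vowel; stems whose last vowel is 'a' or 'e' change the last vowel to 'i'.
So veloh → velhani.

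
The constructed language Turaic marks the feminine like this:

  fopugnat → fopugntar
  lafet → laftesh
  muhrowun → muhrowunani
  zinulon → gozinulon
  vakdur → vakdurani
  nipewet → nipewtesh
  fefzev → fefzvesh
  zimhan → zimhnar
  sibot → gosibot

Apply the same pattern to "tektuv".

"tektuv" has last vowel 'u'. The stems whose last vowel is 'u' (vakdur → vakdurani, muhrowun → muhrowunani) add -ani.
So tektuv → tektuvani.

tektuvani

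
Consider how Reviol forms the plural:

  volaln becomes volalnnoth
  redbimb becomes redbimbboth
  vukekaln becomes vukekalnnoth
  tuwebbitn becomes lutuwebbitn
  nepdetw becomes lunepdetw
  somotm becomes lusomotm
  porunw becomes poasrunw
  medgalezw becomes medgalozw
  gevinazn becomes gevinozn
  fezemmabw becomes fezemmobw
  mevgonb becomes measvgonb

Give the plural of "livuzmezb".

livuzmozb

nepdetw and porunw both end in -w yet inflect differently (lunepdetw, poasrunw), so the final letter is not what conditions the rule; the second-to-last letter is.
"livuzmezb" has second-to-last letter 'z'. The stems whose second-to-last letter is 'z' (gevinazn → gevinozn, medgalezw → medgalozw) change the last vowel to 'o'.
So livuzmezb → livuzmozb.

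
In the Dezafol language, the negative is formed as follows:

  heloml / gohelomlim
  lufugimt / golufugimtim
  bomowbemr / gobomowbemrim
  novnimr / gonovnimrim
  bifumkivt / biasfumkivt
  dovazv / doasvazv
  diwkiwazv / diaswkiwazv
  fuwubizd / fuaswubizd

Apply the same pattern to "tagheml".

lufugimt and bifumkivt both end in -t yet inflect differently (golufugimtim, biasfumkivt), so the final letter is not what conditions the rule; the second-to-last letter is.
"tagheml" has second-to-last letter 'm'. The stems whose second-to-last letter is 'm' (heloml → gohelomlim, lufugimt → golufugimtim, bomowbemr → gobomowbemrim) add go- … -im around the stem.
So tagheml → gotaghemlim.

gotaghemlim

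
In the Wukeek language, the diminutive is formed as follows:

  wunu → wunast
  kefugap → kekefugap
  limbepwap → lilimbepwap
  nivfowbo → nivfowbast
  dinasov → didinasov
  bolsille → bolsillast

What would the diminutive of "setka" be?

"setka" ends in a vowel. The stems ending in a vowel (wunu → wunast, nivfowbo → nivfowbast, bolsille → bolsillast) drop the final letter and add -ast.
The other pattern: stems ending in a consonant repeat the first consonant+vowel as a prefix.
So setka → setkast.

setkast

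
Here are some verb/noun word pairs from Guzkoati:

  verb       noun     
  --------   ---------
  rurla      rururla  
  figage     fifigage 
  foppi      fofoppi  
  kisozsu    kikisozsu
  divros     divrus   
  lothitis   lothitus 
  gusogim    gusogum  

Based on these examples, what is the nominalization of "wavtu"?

wawavtu

foppi and lothitis both have last vowel 'i' yet inflect differently (fofoppi, lothitus), so the last vowel is not what conditions the rule; whether the stem ends in a vowel or a consonant is.
"wavtu" ends in a vowel. The stems ending in a vowel (rurla → rururla, figage → fifigage, foppi → fofoppi) repeat the first consonant+vowel as a prefix.
The other pattern: stems ending in a consonant change the last vowel to 'u'.
So wavtu → wawavtu.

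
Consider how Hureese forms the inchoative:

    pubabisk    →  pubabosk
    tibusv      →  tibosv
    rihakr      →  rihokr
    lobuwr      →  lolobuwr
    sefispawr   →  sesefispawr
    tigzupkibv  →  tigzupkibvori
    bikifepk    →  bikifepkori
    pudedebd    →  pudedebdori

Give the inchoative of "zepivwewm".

rihakr and lobuwr both end in -r yet inflect differently (rihokr, lolobuwr), so the final letter is not what conditions the rule; the second-to-last letter is.
"zepivwewm" has second-to-last letter 'w'. The stems whose second-to-last letter is 'w' (lobuwr → lolobuwr, sefispawr → sesefispawr) repeat the first consonant+vowel as a prefix.
The other patterns: stems whose second-to-last letter is 'k' or 's' change the last vowel to 'o'; stems whose second-to-last letter is 'b' or 'p' add -ori.
So zepivwewm → zezepivwewm.

zezepivwewm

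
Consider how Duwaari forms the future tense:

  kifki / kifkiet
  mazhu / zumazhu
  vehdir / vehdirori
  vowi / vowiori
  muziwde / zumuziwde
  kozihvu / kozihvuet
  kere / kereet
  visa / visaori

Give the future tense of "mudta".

zumudta

mazhu and kozihvu both end in -u yet inflect differently (zumazhu, kozihvuet), so the final letter is not what conditions the rule; the first letter is.
"mudta" begins with m-. The stems beginning with m- (mazhu → zumazhu, muziwde → zumuziwde) add the prefix zu-.
The other patterns: stems beginning with v- add -ori; stems beginning with k- add -et.
So mudta → zumudta.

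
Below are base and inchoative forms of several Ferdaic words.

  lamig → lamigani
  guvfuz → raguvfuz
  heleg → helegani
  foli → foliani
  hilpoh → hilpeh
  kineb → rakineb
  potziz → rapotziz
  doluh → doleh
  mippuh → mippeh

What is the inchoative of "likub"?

ralikub

"likub" ends in -b. The one such stem in the data (kineb → rakineb) adds the prefix ra-, so the same rule applies.
The other patterns: stems ending in -g or -i add -ani; stems ending in -h change the last vowel to 'e'.
So likub → ralikub.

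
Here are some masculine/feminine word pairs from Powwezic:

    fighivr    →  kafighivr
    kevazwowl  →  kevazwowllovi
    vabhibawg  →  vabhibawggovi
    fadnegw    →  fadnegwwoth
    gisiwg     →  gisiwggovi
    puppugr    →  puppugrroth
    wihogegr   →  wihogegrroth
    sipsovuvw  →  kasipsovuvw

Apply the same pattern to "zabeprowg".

zabeprowggovi

wihogegr and fighivr both end in -r yet inflect differently (wihogegrroth, kafighivr), so the final letter is not what conditions the rule; the second-to-last letter is.
"zabeprowg" has second-to-last letter 'w'. The stems whose second-to-last letter is 'w' (vabhibawg → vabhibawggovi, gisiwg → gisiwggovi, kevazwowl → kevazwowllovi) double the final consonant and add -ovi.
So zabeprowg → zabeprowggovi.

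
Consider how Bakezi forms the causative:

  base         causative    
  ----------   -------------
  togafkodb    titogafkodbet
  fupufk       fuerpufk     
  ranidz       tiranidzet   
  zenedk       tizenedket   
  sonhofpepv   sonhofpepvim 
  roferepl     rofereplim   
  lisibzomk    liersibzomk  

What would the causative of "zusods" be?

zenedk and fupufk both end in -k yet inflect differently (tizenedket, fuerpufk), so the final letter is not what conditions the rule; the second-to-last letter is.
"zusods" has second-to-last letter 'd'. The stems whose second-to-last letter is 'd' (togafkodb → titogafkodbet, ranidz → tiranidzet, zenedk → tizenedket) add ti- … -et around the stem.
The other patterns: stems whose second-to-last letter is 'p' add -im; stems whose second-to-last letter is 'f' or 'm' insert -er- after the first vowel.
So zusods → tizusodset.

tizusodset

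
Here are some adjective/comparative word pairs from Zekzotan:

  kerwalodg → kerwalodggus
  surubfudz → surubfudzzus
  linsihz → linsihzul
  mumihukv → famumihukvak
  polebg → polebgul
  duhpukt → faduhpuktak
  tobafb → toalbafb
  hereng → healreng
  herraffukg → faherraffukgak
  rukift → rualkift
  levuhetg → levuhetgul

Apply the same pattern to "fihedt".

"fihedt" has second-to-last letter 'd'. The stems whose second-to-last letter is 'd' (kerwalodg → kerwalodggus, surubfudz → surubfudzzus) double the final consonant and add -us.
The other patterns: stems whose second-to-last letter is 'k' add fa- … -ak around the stem; stems whose second-to-last letter is 'f' or 'n' insert -al- after the first vowel; stems whose second-to-last letter is 'b', 'h' or 't' add -ul.
So fihedt → fihedttus.

fihedttus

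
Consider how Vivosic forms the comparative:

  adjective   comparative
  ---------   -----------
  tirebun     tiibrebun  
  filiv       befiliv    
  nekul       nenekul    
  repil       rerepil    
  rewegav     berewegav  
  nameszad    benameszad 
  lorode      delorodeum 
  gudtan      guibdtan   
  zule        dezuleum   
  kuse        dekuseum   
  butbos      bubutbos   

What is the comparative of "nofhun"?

tirebun and nekul both have last vowel 'u' yet inflect differently (tiibrebun, nenekul), so the last vowel is not what conditions the rule; the final letter is.
"nofhun" ends in -n. The stems ending in -n (gudtan → guibdtan, tirebun → tiibrebun) insert -ib- after the first vowel.
So nofhun → noibfhun.

noibfhun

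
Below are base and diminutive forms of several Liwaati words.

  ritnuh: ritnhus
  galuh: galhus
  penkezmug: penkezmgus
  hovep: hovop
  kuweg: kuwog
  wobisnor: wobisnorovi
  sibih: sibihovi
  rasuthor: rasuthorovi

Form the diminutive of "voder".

vodor

"voder" has last vowel 'e'. The stems whose last vowel is 'e' (hovep → hovop, kuweg → kuwog) change the last vowel to 'o'.
The other patterns: stems whose last vowel is 'u' delete the last vowel and add -us; stems whose last vowel is 'i' or 'o' add -ovi.
So voder → vodor.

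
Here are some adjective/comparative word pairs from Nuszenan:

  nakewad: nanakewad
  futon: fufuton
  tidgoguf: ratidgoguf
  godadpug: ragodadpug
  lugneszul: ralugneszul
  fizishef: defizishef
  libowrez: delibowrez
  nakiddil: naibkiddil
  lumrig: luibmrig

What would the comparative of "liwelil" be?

"liwelil" has last vowel 'i'. The stems whose last vowel is 'i' (nakiddil → naibkiddil, lumrig → luibmrig) insert -ib- after the first vowel.
The other patterns: stems whose last vowel is 'a' or 'o' repeat the first consonant+vowel as a prefix; stems whose last vowel is 'u' add the prefix ra-; stems whose last vowel is 'e' add the prefix de-.
So liwelil → liibwelil.

liibwelil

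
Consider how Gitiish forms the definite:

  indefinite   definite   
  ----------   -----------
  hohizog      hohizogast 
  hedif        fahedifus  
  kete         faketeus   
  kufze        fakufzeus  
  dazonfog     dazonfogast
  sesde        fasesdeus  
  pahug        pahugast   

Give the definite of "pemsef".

"pemsef" ends in -f. The one such stem in the data (hedif → fahedifus) adds fa- … -us around the stem, so the same rule applies.
The other pattern: stems ending in -g add -ast.
So pemsef → fapemsefus.

fapemsefus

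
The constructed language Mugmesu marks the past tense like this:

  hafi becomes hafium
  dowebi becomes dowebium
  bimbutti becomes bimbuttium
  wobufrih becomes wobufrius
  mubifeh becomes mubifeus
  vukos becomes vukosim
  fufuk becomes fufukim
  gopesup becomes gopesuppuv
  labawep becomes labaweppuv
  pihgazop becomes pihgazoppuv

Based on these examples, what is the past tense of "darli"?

hafi and wobufrih both have last vowel 'i' yet inflect differently (hafium, wobufrius), so the last vowel is not what conditions the rule; the final letter is.
"darli" ends in -i. The stems ending in -i (hafi → hafium, dowebi → dowebium, bimbutti → bimbuttium) add -um.
So darli → darlium.

darlium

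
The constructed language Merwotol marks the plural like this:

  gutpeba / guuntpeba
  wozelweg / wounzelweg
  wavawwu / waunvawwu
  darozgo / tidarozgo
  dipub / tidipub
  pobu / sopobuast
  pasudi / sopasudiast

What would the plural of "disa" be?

tidisa

pobu and wavawwu both end in -u yet inflect differently (sopobuast, waunvawwu), so the final letter is not what conditions the rule; the first letter is.
"disa" begins with d-. The stems beginning with d- (dipub → tidipub, darozgo → tidarozgo) add the prefix ti-.
So disa → tidisa.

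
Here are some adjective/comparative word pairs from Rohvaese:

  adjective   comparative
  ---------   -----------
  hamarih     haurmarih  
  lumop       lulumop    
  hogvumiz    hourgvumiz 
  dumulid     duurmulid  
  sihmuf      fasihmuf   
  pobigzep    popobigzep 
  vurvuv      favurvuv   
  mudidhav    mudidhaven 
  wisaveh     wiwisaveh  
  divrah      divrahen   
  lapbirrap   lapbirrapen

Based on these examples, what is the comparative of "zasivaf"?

vurvuv and mudidhav both end in -v yet inflect differently (favurvuv, mudidhaven), so the final letter is not what conditions the rule; the last vowel is.
"zasivaf" has last vowel 'a'. The stems whose last vowel is 'a' (lapbirrap → lapbirrapen, mudidhav → mudidhaven, divrah → divrahen) add -en.
The other patterns: stems whose last vowel is 'u' add the prefix fa-; stems whose last vowel is 'i' insert -ur- after the first vowel; stems whose last vowel is 'e' or 'o' repeat the first consonant+vowel as a prefix.
So zasivaf → zasivafen.

zasivafen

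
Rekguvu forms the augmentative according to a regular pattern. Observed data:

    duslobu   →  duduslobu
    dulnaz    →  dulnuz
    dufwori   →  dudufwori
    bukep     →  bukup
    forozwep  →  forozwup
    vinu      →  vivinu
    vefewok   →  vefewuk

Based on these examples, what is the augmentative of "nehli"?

nenehli

vefewok and vinu both begin with v- yet inflect differently (vefewuk, vivinu), so the first letter is not what conditions the rule; whether the stem ends in a vowel or a consonant is.
"nehli" ends in a vowel. The stems ending in a vowel (vinu → vivinu, duslobu → duduslobu, dufwori → dudufwori) repeat the first consonant+vowel as a prefix.
So nehli → nenehli.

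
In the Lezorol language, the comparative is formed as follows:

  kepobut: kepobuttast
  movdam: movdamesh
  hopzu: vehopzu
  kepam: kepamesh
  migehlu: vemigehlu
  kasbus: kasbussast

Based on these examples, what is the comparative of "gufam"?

migehlu and kasbus both have last vowel 'u' yet inflect differently (vemigehlu, kasbussast), so the last vowel is not what conditions the rule; the final letter is.
"gufam" ends in -m. The stems ending in -m (movdam → movdamesh, kepam → kepamesh) add -esh.
So gufam → gufamesh.

gufamesh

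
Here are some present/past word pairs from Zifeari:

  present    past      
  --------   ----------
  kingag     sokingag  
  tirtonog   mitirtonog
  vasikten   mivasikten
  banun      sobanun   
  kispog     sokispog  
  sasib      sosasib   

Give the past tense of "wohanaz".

banun and vasikten both end in -n yet inflect differently (sobanun, mivasikten), so the final letter is not what conditions the rule; the number of vowels is.
"wohanaz" has 3 vowels. The stems with 3 vowels (vasikten → mivasikten, tirtonog → mitirtonog) add the prefix mi-.
The other pattern: stems with 2 vowels add the prefix so-.
So wohanaz → miwohanaz.

miwohanaz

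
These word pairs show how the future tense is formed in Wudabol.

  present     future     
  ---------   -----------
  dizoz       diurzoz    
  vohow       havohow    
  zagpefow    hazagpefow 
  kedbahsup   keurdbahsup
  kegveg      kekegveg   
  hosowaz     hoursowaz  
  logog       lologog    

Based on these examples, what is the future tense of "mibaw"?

"mibaw" ends in -w. The stems ending in -w (vohow → havohow, zagpefow → hazagpefow) add the prefix ha-.
So mibaw → hamibaw.

hamibaw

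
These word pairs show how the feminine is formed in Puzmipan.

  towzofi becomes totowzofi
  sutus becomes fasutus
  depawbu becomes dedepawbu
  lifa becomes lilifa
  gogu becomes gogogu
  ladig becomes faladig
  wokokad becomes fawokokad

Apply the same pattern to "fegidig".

fafegidig

"fegidig" ends in a consonant. The stems ending in a consonant (wokokad → fawokokad, ladig → faladig, sutus → fasutus) add the prefix fa-.
The other pattern: stems ending in a vowel repeat the first consonant+vowel as a prefix.
So fegidig → fafegidig.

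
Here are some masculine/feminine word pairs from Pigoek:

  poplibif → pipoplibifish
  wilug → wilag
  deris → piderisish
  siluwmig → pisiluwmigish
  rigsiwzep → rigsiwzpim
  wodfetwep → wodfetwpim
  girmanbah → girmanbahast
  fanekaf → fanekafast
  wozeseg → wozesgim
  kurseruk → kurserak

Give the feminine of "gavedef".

gavedfim

"gavedef" has last vowel 'e'. The stems whose last vowel is 'e' (wodfetwep → wodfetwpim, wozeseg → wozesgim, rigsiwzep → rigsiwzpim) delete the last vowel and add -im.
So gavedef → gavedfim.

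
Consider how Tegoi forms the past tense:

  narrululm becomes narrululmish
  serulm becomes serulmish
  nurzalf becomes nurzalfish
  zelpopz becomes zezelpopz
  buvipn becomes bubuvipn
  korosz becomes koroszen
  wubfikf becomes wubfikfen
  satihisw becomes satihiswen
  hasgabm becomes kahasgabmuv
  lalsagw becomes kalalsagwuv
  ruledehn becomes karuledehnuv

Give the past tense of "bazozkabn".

zelpopz and korosz both end in -z yet inflect differently (zezelpopz, koroszen), so the final letter is not what conditions the rule; the second-to-last letter is.
"bazozkabn" has second-to-last letter 'b'. The one such stem in the data (hasgabm → kahasgabmuv) adds ka- … -uv around the stem, so the same rule applies.
The other patterns: stems whose second-to-last letter is 'l' add -ish; stems whose second-to-last letter is 'p' repeat the first consonant+vowel as a prefix; stems whose second-to-last letter is 'k' or 's' add -en.
So bazozkabn → kabazozkabnuv.

kabazozkabnuv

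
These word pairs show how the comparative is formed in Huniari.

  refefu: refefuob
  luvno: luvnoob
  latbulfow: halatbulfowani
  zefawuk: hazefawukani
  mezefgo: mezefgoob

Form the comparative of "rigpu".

"rigpu" ends in a vowel. The stems ending in a vowel (luvno → luvnoob, mezefgo → mezefgoob, refefu → refefuob) add -ob.
The other pattern: stems ending in a consonant add ha- … -ani around the stem.
So rigpu → rigpuob.

rigpuob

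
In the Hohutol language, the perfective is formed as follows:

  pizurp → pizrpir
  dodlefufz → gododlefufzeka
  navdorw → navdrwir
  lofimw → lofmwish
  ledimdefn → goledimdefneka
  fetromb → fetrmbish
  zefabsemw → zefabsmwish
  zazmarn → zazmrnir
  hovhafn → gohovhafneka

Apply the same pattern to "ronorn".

zefabsemw and navdorw both end in -w yet inflect differently (zefabsmwish, navdrwir), so the final letter is not what conditions the rule; the second-to-last letter is.
"ronorn" has second-to-last letter 'r'. The stems whose second-to-last letter is 'r' (pizurp → pizrpir, navdorw → navdrwir, zazmarn → zazmrnir) delete the last vowel and add -ir.
So ronorn → ronrnir.

ronrnir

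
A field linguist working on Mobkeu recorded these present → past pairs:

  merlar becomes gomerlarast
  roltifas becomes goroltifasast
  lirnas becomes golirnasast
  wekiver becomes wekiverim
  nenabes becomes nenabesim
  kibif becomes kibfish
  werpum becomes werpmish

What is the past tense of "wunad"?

merlar and wekiver both end in -r yet inflect differently (gomerlarast, wekiverim), so the final letter is not what conditions the rule; the last vowel is.
"wunad" has last vowel 'a'. The stems whose last vowel is 'a' (merlar → gomerlarast, roltifas → goroltifasast, lirnas → golirnasast) add go- … -ast around the stem.
The other patterns: stems whose last vowel is 'e' add -im; stems whose last vowel is 'i' or 'u' delete the last vowel and add -ish.
So wunad → gowunadast.

gowunadast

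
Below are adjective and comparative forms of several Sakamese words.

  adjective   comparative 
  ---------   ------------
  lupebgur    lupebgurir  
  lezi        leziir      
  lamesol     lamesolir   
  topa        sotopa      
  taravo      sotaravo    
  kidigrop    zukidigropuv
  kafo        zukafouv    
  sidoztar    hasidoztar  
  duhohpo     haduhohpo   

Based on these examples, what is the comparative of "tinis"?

taravo and kafo both end in -o yet inflect differently (sotaravo, zukafouv), so the final letter is not what conditions the rule; the first letter is.
"tinis" begins with t-. The stems beginning with t- (topa → sotopa, taravo → sotaravo) add the prefix so-.
The other patterns: stems beginning with l- add -ir; stems beginning with k- add zu- … -uv around the stem; stems beginning with d- or s- add the prefix ha-.
So tinis → sotinis.

sotinis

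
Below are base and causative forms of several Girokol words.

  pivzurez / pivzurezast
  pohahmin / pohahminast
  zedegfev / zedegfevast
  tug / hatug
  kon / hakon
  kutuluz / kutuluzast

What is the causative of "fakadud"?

fakadudast

pohahmin and kon both end in -n yet inflect differently (pohahminast, hakon), so the final letter is not what conditions the rule; the number of vowels is.
"fakadud" has 3 vowels. The stems with 3 vowels (kutuluz → kutuluzast, pivzurez → pivzurezast, pohahmin → pohahminast) add -ast.
The other pattern: stems with 1 vowel add the prefix ha-.
So fakadud → fakadudast.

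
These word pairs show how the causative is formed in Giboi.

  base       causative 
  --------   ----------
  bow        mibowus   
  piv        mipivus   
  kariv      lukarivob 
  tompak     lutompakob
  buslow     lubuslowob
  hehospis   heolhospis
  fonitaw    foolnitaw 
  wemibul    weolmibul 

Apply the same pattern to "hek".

mihekus

"hek" has 1 vowel. The stems with 1 vowel (bow → mibowus, piv → mipivus) add mi- … -us around the stem.
The other patterns: stems with 2 vowels add lu- … -ob around the stem; stems with 3 vowels insert -ol- after the first vowel.
So hek → mihekus.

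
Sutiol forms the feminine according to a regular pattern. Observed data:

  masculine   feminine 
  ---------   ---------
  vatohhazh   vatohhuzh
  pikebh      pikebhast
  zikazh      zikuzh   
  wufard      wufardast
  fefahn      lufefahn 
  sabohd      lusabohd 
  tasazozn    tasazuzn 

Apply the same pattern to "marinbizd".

"marinbizd" has second-to-last letter 'z'. The stems whose second-to-last letter is 'z' (tasazozn → tasazuzn, vatohhazh → vatohhuzh, zikazh → zikuzh) change the last vowel to 'u'.
The other patterns: stems whose second-to-last letter is 'h' add the prefix lu-; stems whose second-to-last letter is 'b' or 'r' add -ast.
So marinbizd → marinbuzd.

marinbuzd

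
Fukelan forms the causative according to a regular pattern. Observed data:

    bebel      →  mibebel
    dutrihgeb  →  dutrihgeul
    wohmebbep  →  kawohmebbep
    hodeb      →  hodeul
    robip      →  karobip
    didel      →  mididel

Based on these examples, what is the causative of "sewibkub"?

sewibkuul

bebel and dutrihgeb both have last vowel 'e' yet inflect differently (mibebel, dutrihgeul), so the last vowel is not what conditions the rule; the final letter is.
"sewibkub" ends in -b. The stems ending in -b (dutrihgeb → dutrihgeul, hodeb → hodeul) drop the final letter and add -ul.
So sewibkub → sewibkuul.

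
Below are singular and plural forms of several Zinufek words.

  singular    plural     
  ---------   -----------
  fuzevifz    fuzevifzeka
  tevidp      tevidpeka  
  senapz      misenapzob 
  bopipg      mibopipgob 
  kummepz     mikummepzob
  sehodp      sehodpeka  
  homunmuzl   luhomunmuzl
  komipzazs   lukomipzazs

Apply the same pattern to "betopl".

mibetoplob

kummepz and fuzevifz both end in -z yet inflect differently (mikummepzob, fuzevifzeka), so the final letter is not what conditions the rule; the second-to-last letter is.
"betopl" has second-to-last letter 'p'. The stems whose second-to-last letter is 'p' (kummepz → mikummepzob, senapz → misenapzob, bopipg → mibopipgob) add mi- … -ob around the stem.
The other patterns: stems whose second-to-last letter is 'z' add the prefix lu-; stems whose second-to-last letter is 'd' or 'f' add -eka.
So betopl → mibetoplob.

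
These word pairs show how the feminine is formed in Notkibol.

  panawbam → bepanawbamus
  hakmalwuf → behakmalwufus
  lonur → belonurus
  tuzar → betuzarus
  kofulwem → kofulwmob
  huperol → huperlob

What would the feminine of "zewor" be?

zewrob

panawbam and kofulwem both end in -m yet inflect differently (bepanawbamus, kofulwmob), so the final letter is not what conditions the rule; the last vowel is.
"zewor" has last vowel 'o'. The one such stem in the data (huperol → huperlob) deletes the last vowel and adds -ob (as does kofulwem), so the same rule applies.
So zewor → zewrob.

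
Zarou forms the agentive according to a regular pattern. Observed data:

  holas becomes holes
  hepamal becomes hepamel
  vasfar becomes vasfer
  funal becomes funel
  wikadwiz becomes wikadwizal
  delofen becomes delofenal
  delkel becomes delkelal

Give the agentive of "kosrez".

kosrezal

hepamal and delkel both end in -l yet inflect differently (hepamel, delkelal), so the final letter is not what conditions the rule; the last vowel is.
"kosrez" has last vowel 'e'. The stems whose last vowel is 'e' (delofen → delofenal, delkel → delkelal) add -al.
The other pattern: stems whose last vowel is 'a' change the last vowel to 'e'.
So kosrez → kosrezal.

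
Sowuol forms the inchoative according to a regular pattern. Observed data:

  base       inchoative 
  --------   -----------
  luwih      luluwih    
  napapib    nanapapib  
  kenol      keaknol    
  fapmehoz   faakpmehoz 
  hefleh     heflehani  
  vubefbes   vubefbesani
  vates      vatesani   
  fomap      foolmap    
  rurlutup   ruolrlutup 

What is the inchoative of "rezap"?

reolzap

"rezap" has last vowel 'a'. The one such stem in the data (fomap → foolmap) inserts -ol- after the first vowel (as does rurlutup), so the same rule applies.
The other patterns: stems whose last vowel is 'i' repeat the first consonant+vowel as a prefix; stems whose last vowel is 'o' insert -ak- after the first vowel; stems whose last vowel is 'e' add -ani.
So rezap → reolzap.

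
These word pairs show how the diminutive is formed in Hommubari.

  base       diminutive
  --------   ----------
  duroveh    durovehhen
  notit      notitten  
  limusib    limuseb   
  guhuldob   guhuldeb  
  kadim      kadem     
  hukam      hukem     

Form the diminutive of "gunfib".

gunfeb

notit and limusib both have last vowel 'i' yet inflect differently (notitten, limuseb), so the last vowel is not what conditions the rule; the final letter is.
"gunfib" ends in -b. The stems ending in -b (limusib → limuseb, guhuldob → guhuldeb) change the last vowel to 'e'.
So gunfib → gunfeb.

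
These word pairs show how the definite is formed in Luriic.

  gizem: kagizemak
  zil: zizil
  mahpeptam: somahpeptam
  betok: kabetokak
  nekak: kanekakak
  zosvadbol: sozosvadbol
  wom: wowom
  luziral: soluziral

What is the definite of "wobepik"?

wom and gizem both end in -m yet inflect differently (wowom, kagizemak), so the final letter is not what conditions the rule; the number of vowels is.
"wobepik" has 3 vowels. The stems with 3 vowels (luziral → soluziral, mahpeptam → somahpeptam, zosvadbol → sozosvadbol) add the prefix so-.
So wobepik → sowobepik.

sowobepik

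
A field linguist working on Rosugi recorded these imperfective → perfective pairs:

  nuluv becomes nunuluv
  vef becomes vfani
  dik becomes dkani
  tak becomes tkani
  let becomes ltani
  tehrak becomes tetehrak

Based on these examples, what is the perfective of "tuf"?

"tuf" has 1 vowel. The stems with 1 vowel (let → ltani, dik → dkani, tak → tkani) delete the last vowel and add -ani.
So tuf → tfani.

tfani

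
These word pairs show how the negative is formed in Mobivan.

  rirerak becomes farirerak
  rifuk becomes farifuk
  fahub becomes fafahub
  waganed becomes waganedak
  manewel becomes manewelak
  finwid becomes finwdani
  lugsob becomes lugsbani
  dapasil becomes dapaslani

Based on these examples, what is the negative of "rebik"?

waganed and finwid both end in -d yet inflect differently (waganedak, finwdani), so the final letter is not what conditions the rule; the last vowel is.
"rebik" has last vowel 'i'. The stems whose last vowel is 'i' (finwid → finwdani, dapasil → dapaslani) delete the last vowel and add -ani.
So rebik → rebkani.

rebkani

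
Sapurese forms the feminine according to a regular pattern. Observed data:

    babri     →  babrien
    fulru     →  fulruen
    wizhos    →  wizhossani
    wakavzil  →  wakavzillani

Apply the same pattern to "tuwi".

tuwien

babri and wakavzil both have last vowel 'i' yet inflect differently (babrien, wakavzillani), so the last vowel is not what conditions the rule; whether the stem ends in a vowel or a consonant is.
"tuwi" ends in a vowel. The stems ending in a vowel (babri → babrien, fulru → fulruen) add -en.
The other pattern: stems ending in a consonant double the final consonant and add -ani.
So tuwi → tuwien.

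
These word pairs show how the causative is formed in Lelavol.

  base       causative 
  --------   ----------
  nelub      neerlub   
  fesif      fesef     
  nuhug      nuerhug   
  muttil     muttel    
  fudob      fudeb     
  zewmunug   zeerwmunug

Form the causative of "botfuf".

boertfuf

nelub and fudob both end in -b yet inflect differently (neerlub, fudeb), so the final letter is not what conditions the rule; the last vowel is.
"botfuf" has last vowel 'u'. The stems whose last vowel is 'u' (nuhug → nuerhug, nelub → neerlub, zewmunug → zeerwmunug) insert -er- after the first vowel.
The other pattern: stems whose last vowel is 'i' or 'o' change the last vowel to 'e'.
So botfuf → boertfuf.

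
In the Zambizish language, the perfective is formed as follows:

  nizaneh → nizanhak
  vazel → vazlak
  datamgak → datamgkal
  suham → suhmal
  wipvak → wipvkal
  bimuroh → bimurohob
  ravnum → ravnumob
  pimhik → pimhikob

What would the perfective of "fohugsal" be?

nizaneh and bimuroh both end in -h yet inflect differently (nizanhak, bimurohob), so the final letter is not what conditions the rule; the last vowel is.
"fohugsal" has last vowel 'a'. The stems whose last vowel is 'a' (datamgak → datamgkal, suham → suhmal, wipvak → wipvkal) delete the last vowel and add -al.
So fohugsal → fohugslal.

fohugslal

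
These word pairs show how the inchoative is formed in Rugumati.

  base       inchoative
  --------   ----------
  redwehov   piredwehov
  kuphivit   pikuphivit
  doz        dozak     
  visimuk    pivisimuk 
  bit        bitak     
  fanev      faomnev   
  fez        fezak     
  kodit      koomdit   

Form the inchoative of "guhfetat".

bit and kodit both end in -t yet inflect differently (bitak, koomdit), so the final letter is not what conditions the rule; the number of vowels is.
"guhfetat" has 3 vowels. The stems with 3 vowels (redwehov → piredwehov, visimuk → pivisimuk, kuphivit → pikuphivit) add the prefix pi-.
So guhfetat → piguhfetat.

piguhfetat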